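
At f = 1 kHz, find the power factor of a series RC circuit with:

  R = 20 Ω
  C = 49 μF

Step 1 — Angular frequency: ω = 2π·f = 2π·1000 = 6283 rad/s.
Step 2 — Component impedances:
  R: Z = R = 20 Ω
  C: Z = 1/(jωC) = -j/(ω·C) = 0 - j3.248 Ω
Step 3 — Series combination: Z_total = R + C = 20 - j3.248 Ω = 20.26∠-9.2° Ω.
Step 4 — Power factor: PF = cos(φ) = Re(Z)/|Z| = 20/20.262 = 0.9871.
Step 5 — Type: Im(Z) = -3.248 ⇒ leading (phase φ = -9.2°).

PF = 0.9871 (leading, φ = -9.2°)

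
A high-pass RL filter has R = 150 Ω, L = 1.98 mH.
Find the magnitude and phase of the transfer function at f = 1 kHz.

Step 1 — Angular frequency: ω = 2π·1000 = 6283 rad/s.
Step 2 — Transfer function: H(jω) = jωL/(R + jωL).
Step 3 — Numerator jωL = j·12.44; denominator R + jωL = 150 + j12.44.
Step 4 — H = 0.006832 + j0.08237.
Step 5 — Magnitude: |H| = 0.08265 (-21.7 dB); phase: φ = 85.3°.

|H| = 0.08265 (-21.7 dB), φ = 85.3°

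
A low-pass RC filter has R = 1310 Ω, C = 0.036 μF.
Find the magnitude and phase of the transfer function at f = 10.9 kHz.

Step 1 — Angular frequency: ω = 2π·1.09e+04 = 6.849e+04 rad/s.
Step 2 — Transfer function: H(jω) = 1/(1 + jωRC).
Step 3 — Denominator: 1 + jωRC = 1 + j·6.849e+04·1310·3.6e-08 = 1 + j3.23.
Step 4 — H = 0.08748 - j0.2825.
Step 5 — Magnitude: |H| = 0.2958 (-10.6 dB); phase: φ = -72.8°.

|H| = 0.2958 (-10.6 dB), φ = -72.8°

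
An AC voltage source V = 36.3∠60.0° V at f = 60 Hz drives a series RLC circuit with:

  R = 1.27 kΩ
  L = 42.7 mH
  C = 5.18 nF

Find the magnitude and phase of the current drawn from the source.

Step 1 — Angular frequency: ω = 2π·f = 2π·60 = 377 rad/s.
Step 2 — Component impedances:
  R: Z = R = 1270 Ω
  L: Z = jωL = j·377·0.0427 = 0 + j16.1 Ω
  C: Z = 1/(jωC) = -j/(ω·C) = 0 - j5.121e+05 Ω
Step 3 — Series combination: Z_total = R + L + C = 1270 - j5.121e+05 Ω = 5.121e+05∠-89.9° Ω.
Step 4 — Source phasor: V = 36.3∠60.0° V = 18.15 + j31.44 V.
Step 5 — Ohm's law: I = V / Z_total = (18.15 + j31.44) / (1270 - j5.121e+05) = -6.13e-05 + j3.56e-05 A.
Step 6 — Convert to polar: |I| = 7.089e-05 A, ∠I = 149.9°.

I = 7.089e-05∠149.9° A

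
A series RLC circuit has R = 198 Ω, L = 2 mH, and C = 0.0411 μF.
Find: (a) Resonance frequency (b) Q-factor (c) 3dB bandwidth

Step 1 — Resonance: ω₀ = 1/√(LC) = 1/√(0.002·4.11e-08) = 1.103e+05 rad/s.
Step 2 — f₀ = ω₀/(2π) = 1.755e+04 Hz.
Step 3 — Series Q: Q = ω₀L/R = 1.103e+05·0.002/198 = 1.114.
Step 4 — Bandwidth: Δω = ω₀/Q = 9.9e+04 rad/s; BW = Δω/(2π) = 1.576e+04 Hz.

(a) f₀ = 1.755e+04 Hz  (b) Q = 1.114  (c) BW = 1.576e+04 Hz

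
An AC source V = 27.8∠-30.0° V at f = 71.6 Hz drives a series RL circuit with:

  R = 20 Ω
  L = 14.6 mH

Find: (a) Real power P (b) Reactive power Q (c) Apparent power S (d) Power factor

Step 1 — Angular frequency: ω = 2π·f = 2π·71.6 = 449.9 rad/s.
Step 2 — Component impedances:
  R: Z = R = 20 Ω
  L: Z = jωL = j·449.9·0.0146 = 0 + j6.568 Ω
Step 3 — Series combination: Z_total = R + L = 20 + j6.568 Ω = 21.05∠18.2° Ω.
Step 4 — Source phasor: V = 27.8∠-30.0° V = 24.08 - j13.9 V.
Step 5 — Current: I = V / Z = 0.8806 - j0.9842 A = 1.321∠-48.2° A.
Step 6 — Complex power: S = V·I* = 34.88 + j11.45 VA.
Step 7 — Real power: P = Re(S) = 34.88 W.
Step 8 — Reactive power: Q = Im(S) = 11.45 VAR.
Step 9 — Apparent power: |S| = 36.71 VA.
Step 10 — Power factor: PF = P/|S| = 0.9501 (lagging).

(a) P = 34.88 W  (b) Q = 11.45 VAR  (c) S = 36.71 VA  (d) PF = 0.9501 (lagging)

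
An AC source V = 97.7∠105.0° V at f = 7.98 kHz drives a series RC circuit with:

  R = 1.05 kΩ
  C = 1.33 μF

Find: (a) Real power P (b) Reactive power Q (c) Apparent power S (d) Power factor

Step 1 — Angular frequency: ω = 2π·f = 2π·7980 = 5.014e+04 rad/s.
Step 2 — Component impedances:
  R: Z = R = 1050 Ω
  C: Z = 1/(jωC) = -j/(ω·C) = 0 - j15 Ω
Step 3 — Series combination: Z_total = R + C = 1050 - j15 Ω = 1050∠-0.8° Ω.
Step 4 — Source phasor: V = 97.7∠105.0° V = -25.29 + j94.37 V.
Step 5 — Current: I = V / Z = -0.02536 + j0.08951 A = 0.09304∠105.8° A.
Step 6 — Complex power: S = V·I* = 9.089 - j0.1298 VA.
Step 7 — Real power: P = Re(S) = 9.089 W.
Step 8 — Reactive power: Q = Im(S) = -0.1298 VAR.
Step 9 — Apparent power: |S| = 9.09 VA.
Step 10 — Power factor: PF = P/|S| = 0.9999 (leading).

(a) P = 9.089 W  (b) Q = -0.1298 VAR  (c) S = 9.09 VA  (d) PF = 0.9999 (leading)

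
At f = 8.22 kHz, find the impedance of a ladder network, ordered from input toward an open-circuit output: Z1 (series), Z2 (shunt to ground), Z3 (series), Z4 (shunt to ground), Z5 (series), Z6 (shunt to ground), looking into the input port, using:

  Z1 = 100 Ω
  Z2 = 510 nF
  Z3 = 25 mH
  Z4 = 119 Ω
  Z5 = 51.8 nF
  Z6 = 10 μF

Step 1 — Angular frequency: ω = 2π·f = 2π·8220 = 5.165e+04 rad/s.
Step 2 — Component impedances:
  Z1: Z = R = 100 Ω
  Z2: Z = 1/(jωC) = -j/(ω·C) = 0 - j37.96 Ω
  Z3: Z = jωL = j·5.165e+04·0.025 = 0 + j1291 Ω
  Z4: Z = R = 119 Ω
  Z5: Z = 1/(jωC) = -j/(ω·C) = 0 - j373.8 Ω
  Z6: Z = 1/(jωC) = -j/(ω·C) = 0 - j1.936 Ω
Step 3 — Ladder network (open output): work backward from the far end, alternating series and parallel combinations. Z_in = 100.1 - j39.14 Ω = 107.5∠-21.4° Ω.

Z = 100.1 - j39.14 Ω = 107.5∠-21.4° Ω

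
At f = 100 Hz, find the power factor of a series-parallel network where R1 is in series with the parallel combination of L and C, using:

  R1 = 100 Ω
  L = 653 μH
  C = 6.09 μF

Step 1 — Angular frequency: ω = 2π·f = 2π·100 = 628.3 rad/s.
Step 2 — Component impedances:
  R1: Z = R = 100 Ω
  L: Z = jωL = j·628.3·0.000653 = 0 + j0.4103 Ω
  C: Z = 1/(jωC) = -j/(ω·C) = 0 - j261.3 Ω
Step 3 — Parallel branch: L || C = 1/(1/L + 1/C) = 0 + j0.4109 Ω.
Step 4 — Series with R1: Z_total = R1 + (L || C) = 100 + j0.4109 Ω = 100∠0.2° Ω.
Step 5 — Power factor: PF = cos(φ) = Re(Z)/|Z| = 100/100 = 1.
Step 6 — Type: Im(Z) = 0.4109 ⇒ lagging (phase φ = 0.2°).

PF = 1 (lagging, φ = 0.2°)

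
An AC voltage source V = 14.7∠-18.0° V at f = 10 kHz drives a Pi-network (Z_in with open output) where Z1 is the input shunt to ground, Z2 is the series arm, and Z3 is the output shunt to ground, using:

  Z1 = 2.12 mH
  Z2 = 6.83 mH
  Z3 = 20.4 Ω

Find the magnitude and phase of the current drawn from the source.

Step 1 — Angular frequency: ω = 2π·f = 2π·1e+04 = 6.283e+04 rad/s.
Step 2 — Component impedances:
  Z1: Z = jωL = j·6.283e+04·0.00212 = 0 + j133.2 Ω
  Z2: Z = jωL = j·6.283e+04·0.00683 = 0 + j429.1 Ω
  Z3: Z = R = 20.4 Ω
Step 3 — With open output, the series arm Z2 and the output shunt Z3 appear in series to ground: Z2 + Z3 = 20.4 + j429.1 Ω.
Step 4 — Parallel with input shunt Z1: Z_in = Z1 || (Z2 + Z3) = 1.143 + j101.7 Ω = 101.7∠89.4° Ω.
Step 5 — Source phasor: V = 14.7∠-18.0° V = 13.98 - j4.543 V.
Step 6 — Ohm's law: I = V / Z_total = (13.98 - j4.543) / (1.143 + j101.7) = -0.04312 - j0.138 A.
Step 7 — Convert to polar: |I| = 0.1445 A, ∠I = -107.4°.

I = 0.1445∠-107.4° A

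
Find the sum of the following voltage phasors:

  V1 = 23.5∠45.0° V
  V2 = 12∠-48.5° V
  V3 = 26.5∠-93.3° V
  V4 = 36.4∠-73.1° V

Step 1 — Convert each phasor to rectangular form:
  V1 = 23.5·(cos(45.0°) + j·sin(45.0°)) = 16.62 + j16.62 V
  V2 = 12·(cos(-48.5°) + j·sin(-48.5°)) = 7.951 - j8.987 V
  V3 = 26.5·(cos(-93.3°) + j·sin(-93.3°)) = -1.525 - j26.46 V
  V4 = 36.4·(cos(-73.1°) + j·sin(-73.1°)) = 10.58 - j34.83 V
Step 2 — Sum components: V_total = 33.62 - j53.65 V.
Step 3 — Convert to polar: |V_total| = 63.32 V, ∠V_total = -57.9°.

V_total = 63.32∠-57.9° V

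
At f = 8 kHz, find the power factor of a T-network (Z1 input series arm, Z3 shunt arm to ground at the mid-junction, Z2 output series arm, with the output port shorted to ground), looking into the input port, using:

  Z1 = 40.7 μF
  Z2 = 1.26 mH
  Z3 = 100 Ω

Step 1 — Angular frequency: ω = 2π·f = 2π·8000 = 5.027e+04 rad/s.
Step 2 — Component impedances:
  Z1: Z = 1/(jωC) = -j/(ω·C) = 0 - j0.4888 Ω
  Z2: Z = jωL = j·5.027e+04·0.00126 = 0 + j63.33 Ω
  Z3: Z = R = 100 Ω
Step 3 — With the output port shorted to ground, the output series arm Z2 runs from the junction to ground; the shunt arm Z3 also runs from the junction to ground. They appear in parallel: Z3 || Z2 = 28.63 + j45.2 Ω.
Step 4 — Series with input arm Z1: Z_in = Z1 + (Z3 || Z2) = 28.63 + j44.71 Ω = 53.09∠57.4° Ω.
Step 5 — Power factor: PF = cos(φ) = Re(Z)/|Z| = 28.629/53.094 = 0.5392.
Step 6 — Type: Im(Z) = 44.71 ⇒ lagging (phase φ = 57.4°).

PF = 0.5392 (lagging, φ = 57.4°)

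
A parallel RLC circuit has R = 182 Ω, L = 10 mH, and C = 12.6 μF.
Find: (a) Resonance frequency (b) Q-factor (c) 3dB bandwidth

Step 1 — Resonance: ω₀ = 1/√(LC) = 1/√(0.01·1.26e-05) = 2817 rad/s.
Step 2 — f₀ = ω₀/(2π) = 448.4 Hz.
Step 3 — Parallel Q: Q = R/(ω₀L) = 182/(2817·0.01) = 6.46.
Step 4 — Bandwidth: Δω = ω₀/Q = 436.1 rad/s; BW = Δω/(2π) = 69.4 Hz.

(a) f₀ = 448.4 Hz  (b) Q = 6.46  (c) BW = 69.4 Hz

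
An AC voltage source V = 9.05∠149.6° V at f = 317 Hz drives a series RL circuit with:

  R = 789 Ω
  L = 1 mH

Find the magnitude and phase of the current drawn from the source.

Step 1 — Angular frequency: ω = 2π·f = 2π·317 = 1992 rad/s.
Step 2 — Component impedances:
  R: Z = R = 789 Ω
  L: Z = jωL = j·1992·0.001 = 0 + j1.992 Ω
Step 3 — Series combination: Z_total = R + L = 789 + j1.992 Ω = 789∠0.1° Ω.
Step 4 — Source phasor: V = 9.05∠149.6° V = -7.806 + j4.58 V.
Step 5 — Ohm's law: I = V / Z_total = (-7.806 + j4.58) / (789 + j1.992) = -0.009879 + j0.005829 A.
Step 6 — Convert to polar: |I| = 0.01147 A, ∠I = 149.5°.

I = 0.01147∠149.5° A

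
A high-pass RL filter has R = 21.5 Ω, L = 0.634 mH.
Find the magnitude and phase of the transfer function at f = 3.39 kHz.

Step 1 — Angular frequency: ω = 2π·3390 = 2.13e+04 rad/s.
Step 2 — Transfer function: H(jω) = jωL/(R + jωL).
Step 3 — Numerator jωL = j·13.5; denominator R + jωL = 21.5 + j13.5.
Step 4 — H = 0.2829 + j0.4504.
Step 5 — Magnitude: |H| = 0.5319 (-5.5 dB); phase: φ = 57.9°.

|H| = 0.5319 (-5.5 dB), φ = 57.9°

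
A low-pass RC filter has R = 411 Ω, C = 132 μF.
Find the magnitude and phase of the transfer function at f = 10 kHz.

Step 1 — Angular frequency: ω = 2π·1e+04 = 6.283e+04 rad/s.
Step 2 — Transfer function: H(jω) = 1/(1 + jωRC).
Step 3 — Denominator: 1 + jωRC = 1 + j·6.283e+04·411·0.000132 = 1 + j3409.
Step 4 — H = 8.606e-08 - j0.0002934.
Step 5 — Magnitude: |H| = 0.0002934 (-70.7 dB); phase: φ = -90.0°.

|H| = 0.0002934 (-70.7 dB), φ = -90.0°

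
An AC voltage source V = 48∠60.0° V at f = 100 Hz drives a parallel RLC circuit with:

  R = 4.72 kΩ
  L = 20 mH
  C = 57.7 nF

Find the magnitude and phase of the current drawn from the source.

Step 1 — Angular frequency: ω = 2π·f = 2π·100 = 628.3 rad/s.
Step 2 — Component impedances:
  R: Z = R = 4720 Ω
  L: Z = jωL = j·628.3·0.02 = 0 + j12.57 Ω
  C: Z = 1/(jωC) = -j/(ω·C) = 0 - j2.758e+04 Ω
Step 3 — Parallel combination: 1/Z_total = 1/R + 1/L + 1/C; Z_total = 0.03349 + j12.57 Ω = 12.57∠89.8° Ω.
Step 4 — Source phasor: V = 48∠60.0° V = 24 + j41.57 V.
Step 5 — Ohm's law: I = V / Z_total = (24 + j41.57) / (0.03349 + j12.57) = 3.312 - j1.9 A.
Step 6 — Convert to polar: |I| = 3.818 A, ∠I = -29.8°.

I = 3.818∠-29.8° A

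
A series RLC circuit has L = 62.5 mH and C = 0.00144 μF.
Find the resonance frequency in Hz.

Step 1 — Resonance condition Im(Z)=0 gives ω₀ = 1/√(LC).
Step 2 — ω₀ = 1/√(0.0625·1.44e-09) = 1.054e+05 rad/s.
Step 3 — f₀ = ω₀/(2π) = 1.678e+04 Hz.

f₀ = 1.678e+04 Hz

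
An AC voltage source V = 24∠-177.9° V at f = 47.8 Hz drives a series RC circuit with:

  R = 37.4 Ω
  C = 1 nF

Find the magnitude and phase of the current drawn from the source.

Step 1 — Angular frequency: ω = 2π·f = 2π·47.8 = 300.3 rad/s.
Step 2 — Component impedances:
  R: Z = R = 37.4 Ω
  C: Z = 1/(jωC) = -j/(ω·C) = 0 - j3.33e+06 Ω
Step 3 — Series combination: Z_total = R + C = 37.4 - j3.33e+06 Ω = 3.33e+06∠-90.0° Ω.
Step 4 — Source phasor: V = 24∠-177.9° V = -23.98 - j0.8794 V.
Step 5 — Ohm's law: I = V / Z_total = (-23.98 - j0.8794) / (37.4 - j3.33e+06) = 2.64e-07 - j7.203e-06 A.
Step 6 — Convert to polar: |I| = 7.208e-06 A, ∠I = -87.9°.

I = 7.208e-06∠-87.9° A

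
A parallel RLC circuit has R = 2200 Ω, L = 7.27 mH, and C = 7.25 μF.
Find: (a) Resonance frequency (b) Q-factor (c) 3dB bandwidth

Step 1 — Resonance: ω₀ = 1/√(LC) = 1/√(0.00727·7.25e-06) = 4356 rad/s.
Step 2 — f₀ = ω₀/(2π) = 693.2 Hz.
Step 3 — Parallel Q: Q = R/(ω₀L) = 2200/(4356·0.00727) = 69.47.
Step 4 — Bandwidth: Δω = ω₀/Q = 62.7 rad/s; BW = Δω/(2π) = 9.978 Hz.

(a) f₀ = 693.2 Hz  (b) Q = 69.47  (c) BW = 9.978 Hz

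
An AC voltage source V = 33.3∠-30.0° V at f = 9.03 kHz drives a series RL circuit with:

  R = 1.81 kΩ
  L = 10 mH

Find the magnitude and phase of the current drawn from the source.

Step 1 — Angular frequency: ω = 2π·f = 2π·9030 = 5.674e+04 rad/s.
Step 2 — Component impedances:
  R: Z = R = 1810 Ω
  L: Z = jωL = j·5.674e+04·0.01 = 0 + j567.4 Ω
Step 3 — Series combination: Z_total = R + L = 1810 + j567.4 Ω = 1897∠17.4° Ω.
Step 4 — Source phasor: V = 33.3∠-30.0° V = 28.84 - j16.65 V.
Step 5 — Ohm's law: I = V / Z_total = (28.84 - j16.65) / (1810 + j567.4) = 0.01188 - j0.01292 A.
Step 6 — Convert to polar: |I| = 0.01756 A, ∠I = -47.4°.

I = 0.01756∠-47.4° A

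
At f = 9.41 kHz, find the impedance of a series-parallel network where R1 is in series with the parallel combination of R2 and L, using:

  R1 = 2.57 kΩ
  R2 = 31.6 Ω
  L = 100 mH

Step 1 — Angular frequency: ω = 2π·f = 2π·9410 = 5.912e+04 rad/s.
Step 2 — Component impedances:
  R1: Z = R = 2570 Ω
  R2: Z = R = 31.6 Ω
  L: Z = jωL = j·5.912e+04·0.1 = 0 + j5912 Ω
Step 3 — Parallel branch: R2 || L = 1/(1/R2 + 1/L) = 31.6 + j0.1689 Ω.
Step 4 — Series with R1: Z_total = R1 + (R2 || L) = 2602 + j0.1689 Ω = 2602∠0.0° Ω.

Z = 2602 + j0.1689 Ω = 2602∠0.0° Ω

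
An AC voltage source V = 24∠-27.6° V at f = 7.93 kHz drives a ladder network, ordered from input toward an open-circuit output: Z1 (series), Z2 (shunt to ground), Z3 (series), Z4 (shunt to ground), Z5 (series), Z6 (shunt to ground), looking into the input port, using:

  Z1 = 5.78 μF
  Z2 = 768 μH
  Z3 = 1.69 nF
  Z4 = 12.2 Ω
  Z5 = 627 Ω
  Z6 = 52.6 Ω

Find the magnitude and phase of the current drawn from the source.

Step 1 — Angular frequency: ω = 2π·f = 2π·7930 = 4.983e+04 rad/s.
Step 2 — Component impedances:
  Z1: Z = 1/(jωC) = -j/(ω·C) = 0 - j3.472 Ω
  Z2: Z = jωL = j·4.983e+04·0.000768 = 0 + j38.27 Ω
  Z3: Z = 1/(jωC) = -j/(ω·C) = 0 - j1.188e+04 Ω
  Z4: Z = R = 12.2 Ω
  Z5: Z = R = 627 Ω
  Z6: Z = R = 52.6 Ω
Step 3 — Ladder network (open output): work backward from the far end, alternating series and parallel combinations. Z_in = 0.0001252 + j34.92 Ω = 34.92∠90.0° Ω.
Step 4 — Source phasor: V = 24∠-27.6° V = 21.27 - j11.12 V.
Step 5 — Ohm's law: I = V / Z_total = (21.27 - j11.12) / (0.0001252 + j34.92) = -0.3184 - j0.6091 A.
Step 6 — Convert to polar: |I| = 0.6873 A, ∠I = -117.6°.

I = 0.6873∠-117.6° A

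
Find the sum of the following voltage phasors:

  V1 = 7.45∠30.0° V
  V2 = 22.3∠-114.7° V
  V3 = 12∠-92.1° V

Step 1 — Convert each phasor to rectangular form:
  V1 = 7.45·(cos(30.0°) + j·sin(30.0°)) = 6.452 + j3.725 V
  V2 = 22.3·(cos(-114.7°) + j·sin(-114.7°)) = -9.318 - j20.26 V
  V3 = 12·(cos(-92.1°) + j·sin(-92.1°)) = -0.4397 - j11.99 V
Step 2 — Sum components: V_total = -3.306 - j28.53 V.
Step 3 — Convert to polar: |V_total| = 28.72 V, ∠V_total = -96.6°.

V_total = 28.72∠-96.6° V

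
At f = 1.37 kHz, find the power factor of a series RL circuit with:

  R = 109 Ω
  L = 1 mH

Step 1 — Angular frequency: ω = 2π·f = 2π·1370 = 8608 rad/s.
Step 2 — Component impedances:
  R: Z = R = 109 Ω
  L: Z = jωL = j·8608·0.001 = 0 + j8.608 Ω
Step 3 — Series combination: Z_total = R + L = 109 + j8.608 Ω = 109.3∠4.5° Ω.
Step 4 — Power factor: PF = cos(φ) = Re(Z)/|Z| = 109/109.34 = 0.9969.
Step 5 — Type: Im(Z) = 8.608 ⇒ lagging (phase φ = 4.5°).

PF = 0.9969 (lagging, φ = 4.5°)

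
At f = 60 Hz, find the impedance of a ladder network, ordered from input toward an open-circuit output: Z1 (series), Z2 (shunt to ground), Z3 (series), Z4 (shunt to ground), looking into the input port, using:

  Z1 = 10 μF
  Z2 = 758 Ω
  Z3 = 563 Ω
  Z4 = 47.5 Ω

Step 1 — Angular frequency: ω = 2π·f = 2π·60 = 377 rad/s.
Step 2 — Component impedances:
  Z1: Z = 1/(jωC) = -j/(ω·C) = 0 - j265.3 Ω
  Z2: Z = R = 758 Ω
  Z3: Z = R = 563 Ω
  Z4: Z = R = 47.5 Ω
Step 3 — Ladder network (open output): work backward from the far end, alternating series and parallel combinations. Z_in = 338.2 - j265.3 Ω = 429.8∠-38.1° Ω.

Z = 338.2 - j265.3 Ω = 429.8∠-38.1° Ω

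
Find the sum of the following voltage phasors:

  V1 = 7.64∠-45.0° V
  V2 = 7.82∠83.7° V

Step 1 — Convert each phasor to rectangular form:
  V1 = 7.64·(cos(-45.0°) + j·sin(-45.0°)) = 5.402 - j5.402 V
  V2 = 7.82·(cos(83.7°) + j·sin(83.7°)) = 0.8581 + j7.773 V
Step 2 — Sum components: V_total = 6.26 + j2.37 V.
Step 3 — Convert to polar: |V_total| = 6.694 V, ∠V_total = 20.7°.

V_total = 6.694∠20.7° V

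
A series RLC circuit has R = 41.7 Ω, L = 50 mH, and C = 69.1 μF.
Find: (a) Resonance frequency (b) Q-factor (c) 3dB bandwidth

Step 1 — Resonance condition Im(Z)=0 gives ω₀ = 1/√(LC).
Step 2 — ω₀ = 1/√(0.05·6.91e-05) = 538 rad/s.
Step 3 — f₀ = ω₀/(2π) = 85.62 Hz.
Step 4 — Series Q: Q = ω₀L/R = 538·0.05/41.7 = 0.6451.
Step 5 — 3dB bandwidth: Δω = ω₀/Q = 834 rad/s; BW = Δω/(2π) = 132.7 Hz.

(a) f₀ = 85.62 Hz  (b) Q = 0.6451  (c) BW = 132.7 Hz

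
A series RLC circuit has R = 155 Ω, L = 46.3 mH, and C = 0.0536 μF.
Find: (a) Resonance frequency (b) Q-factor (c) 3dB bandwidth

Step 1 — Resonance condition Im(Z)=0 gives ω₀ = 1/√(LC).
Step 2 — ω₀ = 1/√(0.0463·5.36e-08) = 2.007e+04 rad/s.
Step 3 — f₀ = ω₀/(2π) = 3195 Hz.
Step 4 — Series Q: Q = ω₀L/R = 2.007e+04·0.0463/155 = 5.996.
Step 5 — 3dB bandwidth: Δω = ω₀/Q = 3348 rad/s; BW = Δω/(2π) = 532.8 Hz.

(a) f₀ = 3195 Hz  (b) Q = 5.996  (c) BW = 532.8 Hz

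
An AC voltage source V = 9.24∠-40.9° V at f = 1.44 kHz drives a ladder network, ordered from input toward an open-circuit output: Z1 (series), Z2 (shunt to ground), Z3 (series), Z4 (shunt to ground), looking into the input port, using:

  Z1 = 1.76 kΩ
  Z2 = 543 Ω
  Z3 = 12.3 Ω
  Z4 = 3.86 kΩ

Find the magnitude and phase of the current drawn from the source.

Step 1 — Angular frequency: ω = 2π·f = 2π·1440 = 9048 rad/s.
Step 2 — Component impedances:
  Z1: Z = R = 1760 Ω
  Z2: Z = R = 543 Ω
  Z3: Z = R = 12.3 Ω
  Z4: Z = R = 3860 Ω
Step 3 — Ladder network (open output): work backward from the far end, alternating series and parallel combinations. Z_in = 2236 Ω = 2236∠0.0° Ω.
Step 4 — Source phasor: V = 9.24∠-40.9° V = 6.984 - j6.05 V.
Step 5 — Ohm's law: I = V / Z_total = (6.984 - j6.05) / (2236) = 0.003123 - j0.002705 A.
Step 6 — Convert to polar: |I| = 0.004132 A, ∠I = -40.9°.

I = 0.004132∠-40.9° A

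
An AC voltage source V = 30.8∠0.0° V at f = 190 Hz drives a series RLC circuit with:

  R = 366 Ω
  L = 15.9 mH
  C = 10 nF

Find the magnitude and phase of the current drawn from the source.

Step 1 — Angular frequency: ω = 2π·f = 2π·190 = 1194 rad/s.
Step 2 — Component impedances:
  R: Z = R = 366 Ω
  L: Z = jωL = j·1194·0.0159 = 0 + j18.98 Ω
  C: Z = 1/(jωC) = -j/(ω·C) = 0 - j8.377e+04 Ω
Step 3 — Series combination: Z_total = R + L + C = 366 - j8.375e+04 Ω = 8.375e+04∠-89.7° Ω.
Step 4 — Source phasor: V = 30.8∠0.0° V = 30.8 V.
Step 5 — Ohm's law: I = V / Z_total = (30.8) / (366 - j8.375e+04) = 1.607e-06 + j0.0003678 A.
Step 6 — Convert to polar: |I| = 0.0003678 A, ∠I = 89.7°.

I = 0.0003678∠89.7° A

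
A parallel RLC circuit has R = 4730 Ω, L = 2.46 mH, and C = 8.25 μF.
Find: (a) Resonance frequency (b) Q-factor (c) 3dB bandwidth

Step 1 — Resonance: ω₀ = 1/√(LC) = 1/√(0.00246·8.25e-06) = 7019 rad/s.
Step 2 — f₀ = ω₀/(2π) = 1117 Hz.
Step 3 — Parallel Q: Q = R/(ω₀L) = 4730/(7019·0.00246) = 273.9.
Step 4 — Bandwidth: Δω = ω₀/Q = 25.63 rad/s; BW = Δω/(2π) = 4.079 Hz.

(a) f₀ = 1117 Hz  (b) Q = 273.9  (c) BW = 4.079 Hz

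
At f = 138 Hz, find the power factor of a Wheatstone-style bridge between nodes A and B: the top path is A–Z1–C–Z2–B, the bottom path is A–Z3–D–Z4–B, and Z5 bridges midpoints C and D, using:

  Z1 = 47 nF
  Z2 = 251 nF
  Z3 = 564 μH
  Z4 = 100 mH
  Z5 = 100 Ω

Step 1 — Angular frequency: ω = 2π·f = 2π·138 = 867.1 rad/s.
Step 2 — Component impedances:
  Z1: Z = 1/(jωC) = -j/(ω·C) = 0 - j2.454e+04 Ω
  Z2: Z = 1/(jωC) = -j/(ω·C) = 0 - j4595 Ω
  Z3: Z = jωL = j·867.1·0.000564 = 0 + j0.489 Ω
  Z4: Z = jωL = j·867.1·0.1 = 0 + j86.71 Ω
  Z5: Z = R = 100 Ω
Step 3 — Bridge requires nodal analysis (the Z5 bridge couples midpoints C and D, so the two paths cannot be reduced to a simple series/parallel combination). Setting node B to ground and injecting 1 A at node A, the 3-node admittance system at A, C, D solves to V_A = Z_AB = 0.03689 + j88.86 Ω = 88.86∠90.0° Ω.
Step 4 — Power factor: PF = cos(φ) = Re(Z)/|Z| = 0.036892/88.864 = 0.0004152.
Step 5 — Type: Im(Z) = 88.86 ⇒ lagging (phase φ = 90.0°).

PF = 0.0004152 (lagging, φ = 90.0°)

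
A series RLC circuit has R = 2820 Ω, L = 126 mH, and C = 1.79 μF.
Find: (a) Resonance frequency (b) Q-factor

Step 1 — Resonance condition Im(Z)=0 gives ω₀ = 1/√(LC).
Step 2 — ω₀ = 1/√(0.126·1.79e-06) = 2106 rad/s.
Step 3 — f₀ = ω₀/(2π) = 335.1 Hz.
Step 4 — Series Q: Q = ω₀L/R = 2106·0.126/2820 = 0.09408.

(a) f₀ = 335.1 Hz  (b) Q = 0.09408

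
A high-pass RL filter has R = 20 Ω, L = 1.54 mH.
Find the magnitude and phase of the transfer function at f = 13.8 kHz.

Step 1 — Angular frequency: ω = 2π·1.38e+04 = 8.671e+04 rad/s.
Step 2 — Transfer function: H(jω) = jωL/(R + jωL).
Step 3 — Numerator jωL = j·133.5; denominator R + jωL = 20 + j133.5.
Step 4 — H = 0.9781 + j0.1465.
Step 5 — Magnitude: |H| = 0.989 (-0.1 dB); phase: φ = 8.5°.

|H| = 0.989 (-0.1 dB), φ = 8.5°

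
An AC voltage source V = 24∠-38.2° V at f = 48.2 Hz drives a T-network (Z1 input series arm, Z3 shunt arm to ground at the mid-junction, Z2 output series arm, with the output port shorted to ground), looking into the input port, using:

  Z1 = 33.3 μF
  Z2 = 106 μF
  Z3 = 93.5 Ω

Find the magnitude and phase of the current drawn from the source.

Step 1 — Angular frequency: ω = 2π·f = 2π·48.2 = 302.8 rad/s.
Step 2 — Component impedances:
  Z1: Z = 1/(jωC) = -j/(ω·C) = 0 - j99.16 Ω
  Z2: Z = 1/(jωC) = -j/(ω·C) = 0 - j31.15 Ω
  Z3: Z = R = 93.5 Ω
Step 3 — With the output port shorted to ground, the output series arm Z2 runs from the junction to ground; the shunt arm Z3 also runs from the junction to ground. They appear in parallel: Z3 || Z2 = 9.341 - j28.04 Ω.
Step 4 — Series with input arm Z1: Z_in = Z1 + (Z3 || Z2) = 9.341 - j127.2 Ω = 127.5∠-85.8° Ω.
Step 5 — Source phasor: V = 24∠-38.2° V = 18.86 - j14.84 V.
Step 6 — Ohm's law: I = V / Z_total = (18.86 - j14.84) / (9.341 - j127.2) = 0.1269 + j0.139 A.
Step 7 — Convert to polar: |I| = 0.1882 A, ∠I = 47.6°.

I = 0.1882∠47.6° A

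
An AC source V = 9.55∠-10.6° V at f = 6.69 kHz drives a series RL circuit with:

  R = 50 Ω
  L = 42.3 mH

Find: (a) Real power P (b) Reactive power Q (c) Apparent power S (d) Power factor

Step 1 — Angular frequency: ω = 2π·f = 2π·6690 = 4.203e+04 rad/s.
Step 2 — Component impedances:
  R: Z = R = 50 Ω
  L: Z = jωL = j·4.203e+04·0.0423 = 0 + j1778 Ω
Step 3 — Series combination: Z_total = R + L = 50 + j1778 Ω = 1779∠88.4° Ω.
Step 4 — Source phasor: V = 9.55∠-10.6° V = 9.387 - j1.757 V.
Step 5 — Current: I = V / Z = -0.0008389 - j0.005303 A = 0.005369∠-99.0° A.
Step 6 — Complex power: S = V·I* = 0.001441 + j0.05125 VA.
Step 7 — Real power: P = Re(S) = 0.001441 W.
Step 8 — Reactive power: Q = Im(S) = 0.05125 VAR.
Step 9 — Apparent power: |S| = 0.05127 VA.
Step 10 — Power factor: PF = P/|S| = 0.02811 (lagging).

(a) P = 0.001441 W  (b) Q = 0.05125 VAR  (c) S = 0.05127 VA  (d) PF = 0.02811 (lagging)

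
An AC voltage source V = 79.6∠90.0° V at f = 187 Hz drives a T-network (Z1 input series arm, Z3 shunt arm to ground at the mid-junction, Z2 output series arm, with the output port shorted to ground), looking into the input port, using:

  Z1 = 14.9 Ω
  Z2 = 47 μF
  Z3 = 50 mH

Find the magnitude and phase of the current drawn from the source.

Step 1 — Angular frequency: ω = 2π·f = 2π·187 = 1175 rad/s.
Step 2 — Component impedances:
  Z1: Z = R = 14.9 Ω
  Z2: Z = 1/(jωC) = -j/(ω·C) = 0 - j18.11 Ω
  Z3: Z = jωL = j·1175·0.05 = 0 + j58.75 Ω
Step 3 — With the output port shorted to ground, the output series arm Z2 runs from the junction to ground; the shunt arm Z3 also runs from the junction to ground. They appear in parallel: Z3 || Z2 = 0 - j26.18 Ω.
Step 4 — Series with input arm Z1: Z_in = Z1 + (Z3 || Z2) = 14.9 - j26.18 Ω = 30.12∠-60.4° Ω.
Step 5 — Source phasor: V = 79.6∠90.0° V = 0 + j79.6 V.
Step 6 — Ohm's law: I = V / Z_total = (0 + j79.6) / (14.9 - j26.18) = -2.297 + j1.307 A.
Step 7 — Convert to polar: |I| = 2.643 A, ∠I = 150.4°.

I = 2.643∠150.4° A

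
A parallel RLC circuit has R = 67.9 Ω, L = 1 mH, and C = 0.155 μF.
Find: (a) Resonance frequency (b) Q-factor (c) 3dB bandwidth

Step 1 — Resonance: ω₀ = 1/√(LC) = 1/√(0.001·1.55e-07) = 8.032e+04 rad/s.
Step 2 — f₀ = ω₀/(2π) = 1.278e+04 Hz.
Step 3 — Parallel Q: Q = R/(ω₀L) = 67.9/(8.032e+04·0.001) = 0.8453.
Step 4 — Bandwidth: Δω = ω₀/Q = 9.502e+04 rad/s; BW = Δω/(2π) = 1.512e+04 Hz.

(a) f₀ = 1.278e+04 Hz  (b) Q = 0.8453  (c) BW = 1.512e+04 Hz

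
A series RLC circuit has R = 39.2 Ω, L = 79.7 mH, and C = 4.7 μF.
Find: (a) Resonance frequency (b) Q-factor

Step 1 — Resonance condition Im(Z)=0 gives ω₀ = 1/√(LC).
Step 2 — ω₀ = 1/√(0.0797·4.7e-06) = 1634 rad/s.
Step 3 — f₀ = ω₀/(2π) = 260 Hz.
Step 4 — Series Q: Q = ω₀L/R = 1634·0.0797/39.2 = 3.322.

(a) f₀ = 260 Hz  (b) Q = 3.322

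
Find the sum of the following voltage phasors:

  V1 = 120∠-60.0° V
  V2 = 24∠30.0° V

Step 1 — Convert each phasor to rectangular form:
  V1 = 120·(cos(-60.0°) + j·sin(-60.0°)) = 60 - j103.9 V
  V2 = 24·(cos(30.0°) + j·sin(30.0°)) = 20.78 + j12 V
Step 2 — Sum components: V_total = 80.78 - j91.92 V.
Step 3 — Convert to polar: |V_total| = 122.4 V, ∠V_total = -48.7°.

V_total = 122.4∠-48.7° V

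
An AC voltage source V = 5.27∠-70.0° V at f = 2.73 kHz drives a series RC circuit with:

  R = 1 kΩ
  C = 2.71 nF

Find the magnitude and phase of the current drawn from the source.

Step 1 — Angular frequency: ω = 2π·f = 2π·2730 = 1.715e+04 rad/s.
Step 2 — Component impedances:
  R: Z = R = 1000 Ω
  C: Z = 1/(jωC) = -j/(ω·C) = 0 - j2.151e+04 Ω
Step 3 — Series combination: Z_total = R + C = 1000 - j2.151e+04 Ω = 2.154e+04∠-87.3° Ω.
Step 4 — Source phasor: V = 5.27∠-70.0° V = 1.802 - j4.952 V.
Step 5 — Ohm's law: I = V / Z_total = (1.802 - j4.952) / (1000 - j2.151e+04) = 0.0002336 + j7.293e-05 A.
Step 6 — Convert to polar: |I| = 0.0002447 A, ∠I = 17.3°.

I = 0.0002447∠17.3° A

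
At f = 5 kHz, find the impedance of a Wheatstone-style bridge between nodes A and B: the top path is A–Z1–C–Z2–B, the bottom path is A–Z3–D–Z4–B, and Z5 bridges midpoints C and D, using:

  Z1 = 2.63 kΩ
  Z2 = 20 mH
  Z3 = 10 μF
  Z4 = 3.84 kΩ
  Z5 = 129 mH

Step 1 — Angular frequency: ω = 2π·f = 2π·5000 = 3.142e+04 rad/s.
Step 2 — Component impedances:
  Z1: Z = R = 2630 Ω
  Z2: Z = jωL = j·3.142e+04·0.02 = 0 + j628.3 Ω
  Z3: Z = 1/(jωC) = -j/(ω·C) = 0 - j3.183 Ω
  Z4: Z = R = 3840 Ω
  Z5: Z = jωL = j·3.142e+04·0.129 = 0 + j4053 Ω
Step 3 — Bridge requires nodal analysis (the Z5 bridge couples midpoints C and D, so the two paths cannot be reduced to a simple series/parallel combination). Setting node B to ground and injecting 1 A at node A, the 3-node admittance system at A, C, D solves to V_A = Z_AB = 1491 + j754.3 Ω = 1671∠26.8° Ω.

Z = 1491 + j754.3 Ω = 1671∠26.8° Ω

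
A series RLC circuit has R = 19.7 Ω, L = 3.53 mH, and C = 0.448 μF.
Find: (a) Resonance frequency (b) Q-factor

Step 1 — Resonance condition Im(Z)=0 gives ω₀ = 1/√(LC).
Step 2 — ω₀ = 1/√(0.00353·4.48e-07) = 2.515e+04 rad/s.
Step 3 — f₀ = ω₀/(2π) = 4002 Hz.
Step 4 — Series Q: Q = ω₀L/R = 2.515e+04·0.00353/19.7 = 4.506.

(a) f₀ = 4002 Hz  (b) Q = 4.506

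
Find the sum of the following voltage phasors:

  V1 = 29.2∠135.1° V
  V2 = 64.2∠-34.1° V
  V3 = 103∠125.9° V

Step 1 — Convert each phasor to rectangular form:
  V1 = 29.2·(cos(135.1°) + j·sin(135.1°)) = -20.68 + j20.61 V
  V2 = 64.2·(cos(-34.1°) + j·sin(-34.1°)) = 53.16 - j35.99 V
  V3 = 103·(cos(125.9°) + j·sin(125.9°)) = -60.4 + j83.43 V
Step 2 — Sum components: V_total = -27.92 + j68.05 V.
Step 3 — Convert to polar: |V_total| = 73.56 V, ∠V_total = 112.3°.

V_total = 73.56∠112.3° V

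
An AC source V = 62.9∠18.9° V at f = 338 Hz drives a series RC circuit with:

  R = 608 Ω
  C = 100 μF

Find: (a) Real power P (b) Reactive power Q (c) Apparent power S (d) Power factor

Step 1 — Angular frequency: ω = 2π·f = 2π·338 = 2124 rad/s.
Step 2 — Component impedances:
  R: Z = R = 608 Ω
  C: Z = 1/(jωC) = -j/(ω·C) = 0 - j4.709 Ω
Step 3 — Series combination: Z_total = R + C = 608 - j4.709 Ω = 608∠-0.4° Ω.
Step 4 — Source phasor: V = 62.9∠18.9° V = 59.51 + j20.37 V.
Step 5 — Current: I = V / Z = 0.09761 + j0.03427 A = 0.1035∠19.3° A.
Step 6 — Complex power: S = V·I* = 6.507 - j0.05039 VA.
Step 7 — Real power: P = Re(S) = 6.507 W.
Step 8 — Reactive power: Q = Im(S) = -0.05039 VAR.
Step 9 — Apparent power: |S| = 6.507 VA.
Step 10 — Power factor: PF = P/|S| = 1 (leading).

(a) P = 6.507 W  (b) Q = -0.05039 VAR  (c) S = 6.507 VA  (d) PF = 1 (leading)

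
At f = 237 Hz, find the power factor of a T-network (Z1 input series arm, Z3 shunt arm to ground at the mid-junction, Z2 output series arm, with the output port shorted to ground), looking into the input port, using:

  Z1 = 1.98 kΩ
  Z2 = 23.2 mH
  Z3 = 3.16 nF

Step 1 — Angular frequency: ω = 2π·f = 2π·237 = 1489 rad/s.
Step 2 — Component impedances:
  Z1: Z = R = 1980 Ω
  Z2: Z = jωL = j·1489·0.0232 = 0 + j34.55 Ω
  Z3: Z = 1/(jωC) = -j/(ω·C) = 0 - j2.125e+05 Ω
Step 3 — With the output port shorted to ground, the output series arm Z2 runs from the junction to ground; the shunt arm Z3 also runs from the junction to ground. They appear in parallel: Z3 || Z2 = 0 + j34.55 Ω.
Step 4 — Series with input arm Z1: Z_in = Z1 + (Z3 || Z2) = 1980 + j34.55 Ω = 1980∠1.0° Ω.
Step 5 — Power factor: PF = cos(φ) = Re(Z)/|Z| = 1980/1980.3 = 0.9998.
Step 6 — Type: Im(Z) = 34.55 ⇒ lagging (phase φ = 1.0°).

PF = 0.9998 (lagging, φ = 1.0°)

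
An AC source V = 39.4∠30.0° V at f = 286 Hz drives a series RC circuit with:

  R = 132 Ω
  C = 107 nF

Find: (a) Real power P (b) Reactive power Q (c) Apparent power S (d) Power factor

Step 1 — Angular frequency: ω = 2π·f = 2π·286 = 1797 rad/s.
Step 2 — Component impedances:
  R: Z = R = 132 Ω
  C: Z = 1/(jωC) = -j/(ω·C) = 0 - j5201 Ω
Step 3 — Series combination: Z_total = R + C = 132 - j5201 Ω = 5202∠-88.5° Ω.
Step 4 — Source phasor: V = 39.4∠30.0° V = 34.12 + j19.7 V.
Step 5 — Current: I = V / Z = -0.003619 + j0.006653 A = 0.007573∠118.5° A.
Step 6 — Complex power: S = V·I* = 0.007571 - j0.2983 VA.
Step 7 — Real power: P = Re(S) = 0.007571 W.
Step 8 — Reactive power: Q = Im(S) = -0.2983 VAR.
Step 9 — Apparent power: |S| = 0.2984 VA.
Step 10 — Power factor: PF = P/|S| = 0.02537 (leading).

(a) P = 0.007571 W  (b) Q = -0.2983 VAR  (c) S = 0.2984 VA  (d) PF = 0.02537 (leading)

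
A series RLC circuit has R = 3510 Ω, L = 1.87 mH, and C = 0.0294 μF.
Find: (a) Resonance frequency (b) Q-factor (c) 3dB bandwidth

Step 1 — Resonance: ω₀ = 1/√(LC) = 1/√(0.00187·2.94e-08) = 1.349e+05 rad/s.
Step 2 — f₀ = ω₀/(2π) = 2.146e+04 Hz.
Step 3 — Series Q: Q = ω₀L/R = 1.349e+05·0.00187/3510 = 0.07185.
Step 4 — Bandwidth: Δω = ω₀/Q = 1.877e+06 rad/s; BW = Δω/(2π) = 2.987e+05 Hz.

(a) f₀ = 2.146e+04 Hz  (b) Q = 0.07185  (c) BW = 2.987e+05 Hz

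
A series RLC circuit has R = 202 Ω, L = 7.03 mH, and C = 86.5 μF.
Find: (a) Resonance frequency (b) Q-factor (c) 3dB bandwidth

Step 1 — Resonance: ω₀ = 1/√(LC) = 1/√(0.00703·8.65e-05) = 1282 rad/s.
Step 2 — f₀ = ω₀/(2π) = 204.1 Hz.
Step 3 — Series Q: Q = ω₀L/R = 1282·0.00703/202 = 0.04463.
Step 4 — Bandwidth: Δω = ω₀/Q = 2.873e+04 rad/s; BW = Δω/(2π) = 4573 Hz.

(a) f₀ = 204.1 Hz  (b) Q = 0.04463  (c) BW = 4573 Hz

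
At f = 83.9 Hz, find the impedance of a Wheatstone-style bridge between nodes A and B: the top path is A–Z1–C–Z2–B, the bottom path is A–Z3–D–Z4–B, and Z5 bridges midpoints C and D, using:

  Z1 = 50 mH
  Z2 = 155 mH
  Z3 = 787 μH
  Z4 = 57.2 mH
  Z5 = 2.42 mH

Step 1 — Angular frequency: ω = 2π·f = 2π·83.9 = 527.2 rad/s.
Step 2 — Component impedances:
  Z1: Z = jωL = j·527.2·0.05 = 0 + j26.36 Ω
  Z2: Z = jωL = j·527.2·0.155 = 0 + j81.71 Ω
  Z3: Z = jωL = j·527.2·0.000787 = 0 + j0.4149 Ω
  Z4: Z = jωL = j·527.2·0.0572 = 0 + j30.15 Ω
  Z5: Z = jωL = j·527.2·0.00242 = 0 + j1.276 Ω
Step 3 — Bridge requires nodal analysis (the Z5 bridge couples midpoints C and D, so the two paths cannot be reduced to a simple series/parallel combination). Setting node B to ground and injecting 1 A at node A, the 3-node admittance system at A, C, D solves to V_A = Z_AB = 0 + j22.51 Ω = 22.51∠90.0° Ω.

Z = 0 + j22.51 Ω = 22.51∠90.0° Ω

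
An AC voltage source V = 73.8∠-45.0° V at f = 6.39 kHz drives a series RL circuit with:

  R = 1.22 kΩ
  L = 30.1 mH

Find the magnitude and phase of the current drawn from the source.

Step 1 — Angular frequency: ω = 2π·f = 2π·6390 = 4.015e+04 rad/s.
Step 2 — Component impedances:
  R: Z = R = 1220 Ω
  L: Z = jωL = j·4.015e+04·0.0301 = 0 + j1209 Ω
Step 3 — Series combination: Z_total = R + L = 1220 + j1209 Ω = 1717∠44.7° Ω.
Step 4 — Source phasor: V = 73.8∠-45.0° V = 52.18 - j52.18 V.
Step 5 — Ohm's law: I = V / Z_total = (52.18 - j52.18) / (1220 + j1209) = 0.0002035 - j0.04298 A.
Step 6 — Convert to polar: |I| = 0.04298 A, ∠I = -89.7°.

I = 0.04298∠-89.7° A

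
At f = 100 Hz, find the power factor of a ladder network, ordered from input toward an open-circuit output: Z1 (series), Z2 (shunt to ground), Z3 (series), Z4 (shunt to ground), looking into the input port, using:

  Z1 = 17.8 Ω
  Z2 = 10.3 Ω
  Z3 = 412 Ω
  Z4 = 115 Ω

Step 1 — Angular frequency: ω = 2π·f = 2π·100 = 628.3 rad/s.
Step 2 — Component impedances:
  Z1: Z = R = 17.8 Ω
  Z2: Z = R = 10.3 Ω
  Z3: Z = R = 412 Ω
  Z4: Z = R = 115 Ω
Step 3 — Ladder network (open output): work backward from the far end, alternating series and parallel combinations. Z_in = 27.9 Ω = 27.9∠0.0° Ω.
Step 4 — Power factor: PF = cos(φ) = Re(Z)/|Z| = 27.9/27.9 = 1.
Step 5 — Type: Im(Z) = 0 ⇒ unity (phase φ = 0.0°).

PF = 1 (unity, φ = 0.0°)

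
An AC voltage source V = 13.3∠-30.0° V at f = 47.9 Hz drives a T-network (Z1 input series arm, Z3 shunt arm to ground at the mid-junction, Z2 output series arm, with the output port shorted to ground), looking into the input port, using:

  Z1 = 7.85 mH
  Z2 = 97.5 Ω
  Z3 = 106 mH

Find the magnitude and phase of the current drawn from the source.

Step 1 — Angular frequency: ω = 2π·f = 2π·47.9 = 301 rad/s.
Step 2 — Component impedances:
  Z1: Z = jωL = j·301·0.00785 = 0 + j2.363 Ω
  Z2: Z = R = 97.5 Ω
  Z3: Z = jωL = j·301·0.106 = 0 + j31.9 Ω
Step 3 — With the output port shorted to ground, the output series arm Z2 runs from the junction to ground; the shunt arm Z3 also runs from the junction to ground. They appear in parallel: Z3 || Z2 = 9.429 + j28.82 Ω.
Step 4 — Series with input arm Z1: Z_in = Z1 + (Z3 || Z2) = 9.429 + j31.18 Ω = 32.57∠73.2° Ω.
Step 5 — Source phasor: V = 13.3∠-30.0° V = 11.52 - j6.65 V.
Step 6 — Ohm's law: I = V / Z_total = (11.52 - j6.65) / (9.429 + j31.18) = -0.09306 - j0.3976 A.
Step 7 — Convert to polar: |I| = 0.4083 A, ∠I = -103.2°.

I = 0.4083∠-103.2° A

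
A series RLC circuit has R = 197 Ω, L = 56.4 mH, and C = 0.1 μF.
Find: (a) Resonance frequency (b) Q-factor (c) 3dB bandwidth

Step 1 — Resonance: ω₀ = 1/√(LC) = 1/√(0.0564·1e-07) = 1.332e+04 rad/s.
Step 2 — f₀ = ω₀/(2π) = 2119 Hz.
Step 3 — Series Q: Q = ω₀L/R = 1.332e+04·0.0564/197 = 3.812.
Step 4 — Bandwidth: Δω = ω₀/Q = 3493 rad/s; BW = Δω/(2π) = 555.9 Hz.

(a) f₀ = 2119 Hz  (b) Q = 3.812  (c) BW = 555.9 Hz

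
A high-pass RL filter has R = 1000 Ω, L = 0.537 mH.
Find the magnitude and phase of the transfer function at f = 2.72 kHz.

Step 1 — Angular frequency: ω = 2π·2720 = 1.709e+04 rad/s.
Step 2 — Transfer function: H(jω) = jωL/(R + jωL).
Step 3 — Numerator jωL = j·9.177; denominator R + jωL = 1000 + j9.177.
Step 4 — H = 8.422e-05 + j0.009177.
Step 5 — Magnitude: |H| = 0.009177 (-40.7 dB); phase: φ = 89.5°.

|H| = 0.009177 (-40.7 dB), φ = 89.5°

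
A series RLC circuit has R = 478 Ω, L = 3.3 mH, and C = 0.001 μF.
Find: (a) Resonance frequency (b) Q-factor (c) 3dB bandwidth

Step 1 — Resonance condition Im(Z)=0 gives ω₀ = 1/√(LC).
Step 2 — ω₀ = 1/√(0.0033·1e-09) = 5.505e+05 rad/s.
Step 3 — f₀ = ω₀/(2π) = 8.761e+04 Hz.
Step 4 — Series Q: Q = ω₀L/R = 5.505e+05·0.0033/478 = 3.8.
Step 5 — 3dB bandwidth: Δω = ω₀/Q = 1.448e+05 rad/s; BW = Δω/(2π) = 2.305e+04 Hz.

(a) f₀ = 8.761e+04 Hz  (b) Q = 3.8  (c) BW = 2.305e+04 Hz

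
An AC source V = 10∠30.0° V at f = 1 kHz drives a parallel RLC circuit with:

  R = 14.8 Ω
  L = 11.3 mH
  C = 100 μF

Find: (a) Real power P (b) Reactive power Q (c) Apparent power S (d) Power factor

Step 1 — Angular frequency: ω = 2π·f = 2π·1000 = 6283 rad/s.
Step 2 — Component impedances:
  R: Z = R = 14.8 Ω
  L: Z = jωL = j·6283·0.0113 = 0 + j71 Ω
  C: Z = 1/(jωC) = -j/(ω·C) = 0 - j1.592 Ω
Step 3 — Parallel combination: 1/Z_total = 1/R + 1/L + 1/C; Z_total = 0.1769 - j1.609 Ω = 1.618∠-83.7° Ω.
Step 4 — Source phasor: V = 10∠30.0° V = 8.66 + j5 V.
Step 5 — Current: I = V / Z = -2.486 + j5.657 A = 6.179∠113.7° A.
Step 6 — Complex power: S = V·I* = 6.757 - j61.42 VA.
Step 7 — Real power: P = Re(S) = 6.757 W.
Step 8 — Reactive power: Q = Im(S) = -61.42 VAR.
Step 9 — Apparent power: |S| = 61.79 VA.
Step 10 — Power factor: PF = P/|S| = 0.1093 (leading).

(a) P = 6.757 W  (b) Q = -61.42 VAR  (c) S = 61.79 VA  (d) PF = 0.1093 (leading)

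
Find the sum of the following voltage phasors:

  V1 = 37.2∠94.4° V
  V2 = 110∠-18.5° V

Step 1 — Convert each phasor to rectangular form:
  V1 = 37.2·(cos(94.4°) + j·sin(94.4°)) = -2.854 + j37.09 V
  V2 = 110·(cos(-18.5°) + j·sin(-18.5°)) = 104.3 - j34.9 V
Step 2 — Sum components: V_total = 101.5 + j2.187 V.
Step 3 — Convert to polar: |V_total| = 101.5 V, ∠V_total = 1.2°.

V_total = 101.5∠1.2° V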